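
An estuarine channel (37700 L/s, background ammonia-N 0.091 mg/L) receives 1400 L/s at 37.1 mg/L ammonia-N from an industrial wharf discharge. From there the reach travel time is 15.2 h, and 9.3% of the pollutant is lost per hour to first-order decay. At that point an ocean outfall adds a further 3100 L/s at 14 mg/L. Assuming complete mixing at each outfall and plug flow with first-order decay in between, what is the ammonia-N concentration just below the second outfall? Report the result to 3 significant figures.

1.33 mg/L

Conservation of mass: C = (37700·0.09100 + 1400·37.10) / 39100 = 55370/39100 = 1.416 mg/L; combined flow 39100 L/s.
9.3%/h lost → k = −ln(1 − 0.093) = 0.09761 h⁻¹.
After decay, C = 1.416 × e^(−kt) = 1.416 × 0.2268 = 0.3212 mg/L.
At the second outfall, C = (39100·0.3212 + 3100·14.00) / (39100 + 3100) = 1.326 mg/L.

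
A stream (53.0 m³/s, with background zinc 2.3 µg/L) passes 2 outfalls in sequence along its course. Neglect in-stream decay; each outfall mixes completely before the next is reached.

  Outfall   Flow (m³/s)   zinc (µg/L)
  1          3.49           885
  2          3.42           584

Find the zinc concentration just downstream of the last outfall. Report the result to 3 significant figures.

86.9 µg/L

Outfall 1: combined Q = 56.49 m³/s; C = (53.00·2.300 + 3.490·885.0)/56.49 = 56.83 µg/L.
Outfall 2: combined Q = 59.91 m³/s; C = (56.49·56.83 + 3.420·584.0)/59.91 = 86.93 µg/L.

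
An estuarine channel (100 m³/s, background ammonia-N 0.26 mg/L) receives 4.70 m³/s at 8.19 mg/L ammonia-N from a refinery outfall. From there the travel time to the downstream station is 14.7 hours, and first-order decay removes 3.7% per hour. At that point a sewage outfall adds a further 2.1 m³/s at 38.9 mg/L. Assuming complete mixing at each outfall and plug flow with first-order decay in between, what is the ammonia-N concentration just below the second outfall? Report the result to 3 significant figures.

Mass balance: C = (100.0·0.2600 + 4.700·8.190) / 104.7 = 64.49/104.7 = 0.6160 mg/L; combined flow 104.7 m³/s.
3.7%/h lost → k = −ln(1 − 0.037) = 0.03770 h⁻¹.
Decay over the reach: 0.6160·exp(−kt) = 0.6160·0.5745 = 0.3539 mg/L.
At the second outfall, C = (104.7·0.3539 + 2.100·38.90) / (104.7 + 2.100) = 1.112 mg/L.

1.11 mg/L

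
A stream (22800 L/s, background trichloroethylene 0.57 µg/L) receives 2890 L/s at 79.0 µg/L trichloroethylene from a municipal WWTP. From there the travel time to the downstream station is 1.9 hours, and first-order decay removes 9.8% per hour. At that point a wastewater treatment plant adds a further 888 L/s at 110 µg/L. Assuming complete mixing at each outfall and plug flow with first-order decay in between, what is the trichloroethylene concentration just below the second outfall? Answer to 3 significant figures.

11.1 µg/L

Mass balance: C = (22800·0.5700 + 2890·79.00) / 25690 = 241300/25690 = 9.393 µg/L; combined flow 25690 L/s.
9.8%/h lost → k = −ln(1 − 0.098) = 0.1031 h⁻¹.
After decay, C = 9.393 × e^(−kt) = 9.393 × 0.8220 = 7.721 µg/L.
Second outfall: C = (25690·7.721 + 888.0·110.0)/26580 = 11.14 µg/L.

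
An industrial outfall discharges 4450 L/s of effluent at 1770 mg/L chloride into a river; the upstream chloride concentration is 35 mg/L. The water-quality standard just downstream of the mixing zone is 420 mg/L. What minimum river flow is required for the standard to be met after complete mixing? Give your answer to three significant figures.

Set C_mix = 420: (Q·35.00 + 4450·1770) / (Q + 4450) = 420
→ Q = 4450·(1770 − 420)/(420 − 35.00) = 15600 L/s.

15600 L/s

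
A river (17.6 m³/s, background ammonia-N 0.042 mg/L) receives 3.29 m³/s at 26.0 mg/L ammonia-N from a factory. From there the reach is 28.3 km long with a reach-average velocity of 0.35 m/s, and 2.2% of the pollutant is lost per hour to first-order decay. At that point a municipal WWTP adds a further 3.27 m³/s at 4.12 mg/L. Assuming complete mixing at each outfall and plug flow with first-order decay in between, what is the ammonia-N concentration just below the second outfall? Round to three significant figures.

2.72 mg/L

Conservation of mass: C = (17.60·0.04200 + 3.290·26.00) / 20.89 = 86.28/20.89 = 4.130 mg/L; combined flow 20.89 m³/s.
Travel time t = 28.3·1000 / 0.35 = 80860 s = 22.46 h.
2.2%/h lost → k = −ln(1 − 0.022) = 0.02225 h⁻¹.
Applying C = C₀e^(−kt): 4.130 × 0.6067 = 2.506 mg/L.
At the second outfall, C = (20.89·2.506 + 3.270·4.120) / (20.89 + 3.270) = 2.724 mg/L.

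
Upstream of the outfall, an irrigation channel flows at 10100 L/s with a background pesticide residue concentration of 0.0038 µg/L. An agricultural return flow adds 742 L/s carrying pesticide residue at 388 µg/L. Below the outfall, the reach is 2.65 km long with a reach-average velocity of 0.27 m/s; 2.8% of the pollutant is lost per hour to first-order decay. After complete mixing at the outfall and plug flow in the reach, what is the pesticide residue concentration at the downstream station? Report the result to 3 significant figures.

Mixed concentration C = ΣQC/ΣQ = (10100·0.003800 + 742.0·388.0) / 10840 = 287900/10840 = 26.56 µg/L.
Travel time t = 2.65·1000 / 0.27 = 9815 s = 2.726 h.
2.8%/h lost → k = −ln(1 − 0.028) = 0.02840 h⁻¹.
First-order decay: C = 26.56·exp(−k·t) = 26.56·0.9255 = 24.58 µg/L.

24.6 µg/L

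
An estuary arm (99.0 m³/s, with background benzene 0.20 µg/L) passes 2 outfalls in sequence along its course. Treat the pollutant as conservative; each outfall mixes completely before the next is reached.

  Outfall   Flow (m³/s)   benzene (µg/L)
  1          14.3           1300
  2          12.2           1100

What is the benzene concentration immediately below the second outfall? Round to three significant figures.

Below outfall 1: Q → 113.3 m³/s, C = (99.00·0.2000 + 14.30·1300)/113.3 = 164.3 µg/L.
Below outfall 2: Q → 125.5 m³/s, C = (113.3·164.3 + 12.20·1100)/125.5 = 255.2 µg/L.

255 µg/L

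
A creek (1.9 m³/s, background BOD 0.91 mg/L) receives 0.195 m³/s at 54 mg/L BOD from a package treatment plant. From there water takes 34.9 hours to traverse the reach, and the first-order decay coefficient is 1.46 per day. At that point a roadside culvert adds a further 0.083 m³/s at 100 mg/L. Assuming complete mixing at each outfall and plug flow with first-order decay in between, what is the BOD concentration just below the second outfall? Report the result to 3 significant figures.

4.48 mg/L

After mixing, C = (1.900·0.9100 + 0.1950·54.00) / 2.095 = 12.26/2.095 = 5.852 mg/L; combined flow 2.095 m³/s.
Decay over the reach: 5.852·exp(−kt) = 5.852·0.1197 = 0.7002 mg/L.
Second outfall: C = (2.095·0.7002 + 0.08300·100.0)/2.178 = 4.484 mg/L.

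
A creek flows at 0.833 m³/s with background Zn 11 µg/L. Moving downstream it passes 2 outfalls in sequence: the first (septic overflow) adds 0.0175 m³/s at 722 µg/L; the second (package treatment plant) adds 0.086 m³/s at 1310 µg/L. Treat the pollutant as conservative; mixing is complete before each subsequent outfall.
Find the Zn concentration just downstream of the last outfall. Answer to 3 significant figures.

After outfall 1: Q = 0.8330 + 0.01750 = 0.8505 m³/s; C = (0.8330·11.00 + 0.01750·722.0)/0.8505 = 25.63 µg/L.
After outfall 2: Q = 0.8505 + 0.08600 = 0.9365 m³/s; C = (0.8505·25.63 + 0.08600·1310)/0.9365 = 143.6 µg/L.

144 µg/L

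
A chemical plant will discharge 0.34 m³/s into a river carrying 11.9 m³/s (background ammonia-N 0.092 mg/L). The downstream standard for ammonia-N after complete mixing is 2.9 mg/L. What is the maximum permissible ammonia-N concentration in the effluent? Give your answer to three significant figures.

At the limit, (Qr·Cr + Qe·Cₑ)/(Qr + Qe) = 2.9:
Cₑ = (12.24·2.9 − 11.90·0.09200) / 0.3400 = 101.2 mg/L.

101 mg/L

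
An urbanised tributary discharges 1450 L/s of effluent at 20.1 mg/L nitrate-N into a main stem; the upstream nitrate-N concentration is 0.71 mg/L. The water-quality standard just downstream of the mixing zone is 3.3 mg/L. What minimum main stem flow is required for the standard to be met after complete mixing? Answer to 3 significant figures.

9410 L/s

Set C_mix = 3.3: (Q·0.7100 + 1450·20.10) / (Q + 1450) = 3.3
→ Q = 1450·(20.10 − 3.3)/(3.3 − 0.7100) = 9405 L/s.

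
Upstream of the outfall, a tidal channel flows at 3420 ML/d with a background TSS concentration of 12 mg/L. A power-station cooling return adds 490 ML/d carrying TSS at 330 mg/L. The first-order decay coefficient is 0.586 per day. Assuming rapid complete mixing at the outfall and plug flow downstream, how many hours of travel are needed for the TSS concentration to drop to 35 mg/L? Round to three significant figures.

16.1 h

Conservation of mass: C = (3420·12.00 + 490.0·330.0) / 3910 = 202700/3910 = 51.85 mg/L.
51.85·exp(−k·t) = 35 → t = ln(51.85/35)/k = 57950 s = 16.10 h.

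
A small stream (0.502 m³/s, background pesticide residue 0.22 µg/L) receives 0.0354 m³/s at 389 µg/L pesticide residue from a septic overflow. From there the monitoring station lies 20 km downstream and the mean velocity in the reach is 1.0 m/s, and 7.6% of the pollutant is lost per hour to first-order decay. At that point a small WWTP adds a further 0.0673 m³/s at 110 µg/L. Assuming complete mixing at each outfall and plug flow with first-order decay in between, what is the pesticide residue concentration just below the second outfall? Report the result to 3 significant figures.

27.0 µg/L

Mass balance: C = (0.5020·0.2200 + 0.03540·389.0) / 0.5374 = 13.88/0.5374 = 25.83 µg/L; combined flow 0.5374 m³/s.
Travel time t = 20·1000 / 1.0 = 20000 s = 5.556 h.
7.6%/h lost → k = −ln(1 − 0.076) = 0.07904 h⁻¹.
First-order decay: C = 25.83·exp(−k·t) = 25.83·0.6446 = 16.65 µg/L.
Second outfall: C = (0.5374·16.65 + 0.06730·110.0)/0.6047 = 27.04 µg/L.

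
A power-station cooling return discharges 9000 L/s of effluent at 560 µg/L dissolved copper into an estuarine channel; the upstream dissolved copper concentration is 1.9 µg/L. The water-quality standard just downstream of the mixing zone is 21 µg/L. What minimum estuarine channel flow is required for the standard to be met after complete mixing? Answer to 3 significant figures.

Set C_mix = 21: (Q·1.900 + 9000·560.0) / (Q + 9000) = 21
→ Q = 9000·(560.0 − 21)/(21 − 1.900) = 254000 L/s.

254000 L/s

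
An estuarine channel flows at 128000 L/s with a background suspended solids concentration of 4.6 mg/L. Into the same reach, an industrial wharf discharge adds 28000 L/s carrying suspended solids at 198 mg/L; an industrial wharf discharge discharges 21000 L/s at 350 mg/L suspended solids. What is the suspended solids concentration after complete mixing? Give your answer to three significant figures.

Mass balance: C = (128000·4.600 + 28000·198.0 + 21000·350.0) / 177000 = 13480000/177000 = 76.17 mg/L.

76.2 mg/L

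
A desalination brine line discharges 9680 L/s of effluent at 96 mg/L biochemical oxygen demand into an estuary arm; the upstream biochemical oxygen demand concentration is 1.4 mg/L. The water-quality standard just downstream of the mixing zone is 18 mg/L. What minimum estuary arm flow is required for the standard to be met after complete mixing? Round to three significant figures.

Set C_mix = 18: (Q·1.400 + 9680·96.00) / (Q + 9680) = 18
→ Q = 9680·(96.00 − 18)/(18 − 1.400) = 45480 L/s.

45500 L/s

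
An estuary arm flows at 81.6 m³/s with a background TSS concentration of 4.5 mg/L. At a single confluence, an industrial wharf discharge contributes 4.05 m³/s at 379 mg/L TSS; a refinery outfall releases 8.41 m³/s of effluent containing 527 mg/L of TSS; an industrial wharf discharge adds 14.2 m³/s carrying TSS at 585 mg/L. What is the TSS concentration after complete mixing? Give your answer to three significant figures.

Mass balance: C = (81.60·4.500 + 4.050·379.0 + 8.410·527.0 + 14.20·585.0) / 108.3 = 14640/108.3 = 135.2 mg/L.

135 mg/L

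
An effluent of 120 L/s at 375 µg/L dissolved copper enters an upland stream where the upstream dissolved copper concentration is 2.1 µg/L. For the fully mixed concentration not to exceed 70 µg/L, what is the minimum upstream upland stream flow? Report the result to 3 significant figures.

Set C_mix = 70: (Q·2.100 + 120.0·375.0) / (Q + 120.0) = 70
→ Q = 120.0·(375.0 − 70)/(70 − 2.100) = 539.0 L/s.

539 L/s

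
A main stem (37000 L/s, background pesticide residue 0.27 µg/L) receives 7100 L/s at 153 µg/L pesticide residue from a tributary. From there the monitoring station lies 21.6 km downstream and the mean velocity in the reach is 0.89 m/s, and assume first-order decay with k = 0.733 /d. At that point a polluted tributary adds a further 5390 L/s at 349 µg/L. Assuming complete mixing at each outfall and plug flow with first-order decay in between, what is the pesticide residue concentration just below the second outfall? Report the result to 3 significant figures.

56.0 µg/L

Conservation of mass: C = (37000·0.2700 + 7100·153.0) / 44100 = 1096000/44100 = 24.86 µg/L; combined flow 44100 L/s.
Travel time t = 21.6·1000 / 0.89 = 24270 s = 6.742 h.
Decay over the reach: 24.86·exp(−kt) = 24.86·0.8139 = 20.23 µg/L.
At the second outfall, C = (44100·20.23 + 5390·349.0) / (44100 + 5390) = 56.04 µg/L.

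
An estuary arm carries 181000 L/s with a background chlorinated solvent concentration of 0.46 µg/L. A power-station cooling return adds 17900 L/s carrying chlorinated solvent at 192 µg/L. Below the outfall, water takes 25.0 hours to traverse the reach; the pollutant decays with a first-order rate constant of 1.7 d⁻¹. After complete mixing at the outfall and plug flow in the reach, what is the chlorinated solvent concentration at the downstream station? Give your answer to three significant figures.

3.01 µg/L

Mixed concentration C = ΣQC/ΣQ = (181000·0.4600 + 17900·192.0) / 198900 = 3520000/198900 = 17.70 µg/L.
Applying C = C₀e^(−kt): 17.70 × 0.1702 = 3.012 µg/L.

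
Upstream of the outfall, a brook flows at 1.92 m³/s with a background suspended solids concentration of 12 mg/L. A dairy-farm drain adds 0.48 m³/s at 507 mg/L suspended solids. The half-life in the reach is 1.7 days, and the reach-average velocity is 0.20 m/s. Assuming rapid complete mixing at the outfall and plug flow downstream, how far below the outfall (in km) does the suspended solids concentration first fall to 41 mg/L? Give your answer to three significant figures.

After mixing, C = (1.920·12.00 + 0.4800·507.0) / 2.400 = 266.4/2.400 = 111.0 mg/L.
Half-life 1.7 d → k = ln 2 / 1.7 = 0.4077 d⁻¹.
Set 111.0·exp(−k·t) = 41 → t = ln(111.0/41)/k = 211000 s = 58.62 h.
Distance = v·t = 0.20·211000 = 42210 m = 42.21 km.

42.2 km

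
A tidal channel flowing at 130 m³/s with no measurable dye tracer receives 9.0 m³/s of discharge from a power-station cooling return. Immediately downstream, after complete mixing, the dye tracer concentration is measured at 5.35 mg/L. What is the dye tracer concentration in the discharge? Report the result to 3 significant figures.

Mass balance: 130.0·0 + 9.000·Cₑ = 139.0·5.350
→ Cₑ = (139.0·5.350 − 130.0·0) / 9.000 = 82.63 mg/L.

82.6 mg/L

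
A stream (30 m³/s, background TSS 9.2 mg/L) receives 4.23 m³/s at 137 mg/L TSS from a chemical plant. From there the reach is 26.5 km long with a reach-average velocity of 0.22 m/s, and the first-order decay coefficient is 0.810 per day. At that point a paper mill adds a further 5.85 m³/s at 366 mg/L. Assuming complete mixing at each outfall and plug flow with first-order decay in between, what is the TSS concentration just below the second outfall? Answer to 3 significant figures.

60.3 mg/L

Flow-weighted average: C = (30.00·9.200 + 4.230·137.0) / 34.23 = 855.5/34.23 = 24.99 mg/L; combined flow 34.23 m³/s.
Travel time t = 26.5·1000 / 0.22 = 120500 s = 33.46 h.
Applying C = C₀e^(−kt): 24.99 × 0.3233 = 8.080 mg/L.
Second outfall: C = (34.23·8.080 + 5.850·366.0)/40.08 = 60.32 mg/L.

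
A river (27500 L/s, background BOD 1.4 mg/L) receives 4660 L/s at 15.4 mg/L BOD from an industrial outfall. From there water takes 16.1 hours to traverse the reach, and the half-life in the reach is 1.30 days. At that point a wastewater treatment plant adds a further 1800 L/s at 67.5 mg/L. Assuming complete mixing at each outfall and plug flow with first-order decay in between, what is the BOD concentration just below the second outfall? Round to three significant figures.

Mass balance: C = (27500·1.400 + 4660·15.40) / 32160 = 110300/32160 = 3.429 mg/L; combined flow 32160 L/s.
Half-life 1.30 d → k = ln 2 / 1.30 = 0.5332 d⁻¹.
After decay, C = 3.429 × e^(−kt) = 3.429 × 0.6993 = 2.398 mg/L.
Second outfall: C = (32160·2.398 + 1800·67.50)/33960 = 5.848 mg/L.

5.85 mg/L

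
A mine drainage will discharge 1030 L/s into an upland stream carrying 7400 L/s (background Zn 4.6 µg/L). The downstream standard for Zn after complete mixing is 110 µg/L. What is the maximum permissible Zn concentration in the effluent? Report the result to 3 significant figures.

867 µg/L

At the limit, (Qr·Cr + Qe·Cₑ)/(Qr + Qe) = 110:
Cₑ = (8430·110 − 7400·4.600) / 1030 = 867.2 µg/L.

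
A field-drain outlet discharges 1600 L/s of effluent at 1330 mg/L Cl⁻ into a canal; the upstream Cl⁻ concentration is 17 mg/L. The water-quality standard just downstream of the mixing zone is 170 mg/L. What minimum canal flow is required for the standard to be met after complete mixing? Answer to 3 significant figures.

12100 L/s

Set C_mix = 170: (Q·17.00 + 1600·1330) / (Q + 1600) = 170
→ Q = 1600·(1330 − 170)/(170 − 17.00) = 12130 L/s.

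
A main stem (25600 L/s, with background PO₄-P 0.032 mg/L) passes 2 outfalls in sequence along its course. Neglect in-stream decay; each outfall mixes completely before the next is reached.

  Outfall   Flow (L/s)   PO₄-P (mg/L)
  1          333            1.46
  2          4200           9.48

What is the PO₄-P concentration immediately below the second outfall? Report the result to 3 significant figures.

Outfall 1: combined Q = 25930 L/s; C = (25600·0.03200 + 333.0·1.460)/25930 = 0.05034 mg/L.
Outfall 2: combined Q = 30130 L/s; C = (25930·0.05034 + 4200·9.480)/30130 = 1.365 mg/L.

1.36 mg/L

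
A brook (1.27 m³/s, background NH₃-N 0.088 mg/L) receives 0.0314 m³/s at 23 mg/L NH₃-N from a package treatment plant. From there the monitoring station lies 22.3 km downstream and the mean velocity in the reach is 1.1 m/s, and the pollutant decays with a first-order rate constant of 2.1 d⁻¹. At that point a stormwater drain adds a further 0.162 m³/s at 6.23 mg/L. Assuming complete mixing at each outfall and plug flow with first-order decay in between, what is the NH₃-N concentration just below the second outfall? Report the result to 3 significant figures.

After mixing, C = (1.270·0.08800 + 0.03140·23.00) / 1.301 = 0.8340/1.301 = 0.6408 mg/L; combined flow 1.301 m³/s.
Travel time t = 22.3·1000 / 1.1 = 20270 s = 5.631 h.
Applying C = C₀e^(−kt): 0.6408 × 0.6110 = 0.3915 mg/L.
At the second outfall, C = (1.301·0.3915 + 0.1620·6.230) / (1.301 + 0.1620) = 1.038 mg/L.

1.04 mg/L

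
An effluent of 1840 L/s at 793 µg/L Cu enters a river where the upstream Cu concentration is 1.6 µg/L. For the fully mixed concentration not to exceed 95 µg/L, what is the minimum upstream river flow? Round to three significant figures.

13800 L/s

Set C_mix = 95: (Q·1.600 + 1840·793.0) / (Q + 1840) = 95
→ Q = 1840·(793.0 − 95)/(95 − 1.600) = 13750 L/s.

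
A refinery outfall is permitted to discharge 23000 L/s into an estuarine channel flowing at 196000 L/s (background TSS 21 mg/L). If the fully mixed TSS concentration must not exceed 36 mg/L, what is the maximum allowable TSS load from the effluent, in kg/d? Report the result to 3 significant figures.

Mass balance at the limit: 196000·21.00 + 23000·Cₑ = 219000·36 → Cₑ = 163.8 mg/L.
23000 L/s = 23.00 m³/s. Load = 23.00 m³/s × 163.8 g/m³ × 86 400 s/d = 325600 kg/d.

326000 kg/d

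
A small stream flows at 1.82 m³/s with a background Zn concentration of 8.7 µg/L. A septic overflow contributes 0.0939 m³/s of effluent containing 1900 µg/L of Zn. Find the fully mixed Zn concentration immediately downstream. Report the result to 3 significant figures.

101 µg/L

Flow-weighted average: C = (1.820·8.700 + 0.09390·1900) / 1.914 = 194.2/1.914 = 101.5 µg/L.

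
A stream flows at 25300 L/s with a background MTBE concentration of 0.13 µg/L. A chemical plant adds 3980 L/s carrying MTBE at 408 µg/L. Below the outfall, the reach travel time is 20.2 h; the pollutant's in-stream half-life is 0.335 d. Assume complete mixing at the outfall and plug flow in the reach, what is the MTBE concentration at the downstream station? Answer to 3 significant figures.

9.74 µg/L

Flow-weighted average: C = (25300·0.1300 + 3980·408.0) / 29280 = 1627000/29280 = 55.57 µg/L.
Half-life 0.335 d → k = ln 2 / 0.335 = 2.069 d⁻¹.
First-order decay: C = 55.57·exp(−k·t) = 55.57·0.1753 = 9.739 µg/L.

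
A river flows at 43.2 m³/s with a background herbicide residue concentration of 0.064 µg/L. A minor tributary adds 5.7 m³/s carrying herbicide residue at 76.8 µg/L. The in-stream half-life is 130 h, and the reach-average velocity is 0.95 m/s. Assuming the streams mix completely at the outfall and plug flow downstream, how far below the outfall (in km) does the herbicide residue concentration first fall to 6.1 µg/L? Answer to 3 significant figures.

Mass balance: C = (43.20·0.06400 + 5.700·76.80) / 48.90 = 440.5/48.90 = 9.009 µg/L.
Half-life 130 h → k = ln 2 / 130 = 0.005332 h⁻¹ = 0.1280 d⁻¹.
Set 9.009·exp(−k·t) = 6.1 → t = ln(9.009/6.1)/k = 263300 s = 73.13 h.
Distance = v·t = 0.95·263300 = 250100 m = 250.1 km.

250 km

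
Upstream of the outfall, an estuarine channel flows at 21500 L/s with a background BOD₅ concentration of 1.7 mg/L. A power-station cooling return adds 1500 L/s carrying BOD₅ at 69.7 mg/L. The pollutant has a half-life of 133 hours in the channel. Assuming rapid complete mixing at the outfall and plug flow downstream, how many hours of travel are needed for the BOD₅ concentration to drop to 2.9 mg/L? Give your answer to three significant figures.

144 h

Mixed concentration C = ΣQC/ΣQ = (21500·1.700 + 1500·69.70) / 23000 = 141100/23000 = 6.135 mg/L.
Half-life 133 h → k = ln 2 / 133 = 0.005212 h⁻¹ = 0.1251 d⁻¹.
6.135·exp(−k·t) = 2.9 → t = ln(6.135/2.9)/k = 517600 s = 143.8 h.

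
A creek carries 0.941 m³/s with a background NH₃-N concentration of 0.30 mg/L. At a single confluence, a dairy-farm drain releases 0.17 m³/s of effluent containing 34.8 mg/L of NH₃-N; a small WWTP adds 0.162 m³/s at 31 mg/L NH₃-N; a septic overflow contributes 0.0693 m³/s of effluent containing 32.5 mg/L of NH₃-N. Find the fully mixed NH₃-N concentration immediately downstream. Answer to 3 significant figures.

10.0 mg/L

After mixing, C = (0.9410·0.3000 + 0.1700·34.80 + 0.1620·31.00 + 0.06930·32.50) / 1.342 = 13.47/1.342 = 10.04 mg/L.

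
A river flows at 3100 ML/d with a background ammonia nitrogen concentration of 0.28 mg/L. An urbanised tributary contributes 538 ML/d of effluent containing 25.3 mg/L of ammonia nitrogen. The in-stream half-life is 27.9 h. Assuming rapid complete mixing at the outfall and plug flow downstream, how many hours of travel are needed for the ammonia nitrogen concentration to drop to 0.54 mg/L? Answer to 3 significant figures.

Mass balance: C = (3100·0.2800 + 538.0·25.30) / 3638 = 14480/3638 = 3.980 mg/L.
Half-life 27.9 h → k = ln 2 / 27.9 = 0.02484 h⁻¹ = 0.5963 d⁻¹.
3.980·exp(−k·t) = 0.54 → t = ln(3.980/0.54)/k = 289400 s = 80.40 h.

80.4 h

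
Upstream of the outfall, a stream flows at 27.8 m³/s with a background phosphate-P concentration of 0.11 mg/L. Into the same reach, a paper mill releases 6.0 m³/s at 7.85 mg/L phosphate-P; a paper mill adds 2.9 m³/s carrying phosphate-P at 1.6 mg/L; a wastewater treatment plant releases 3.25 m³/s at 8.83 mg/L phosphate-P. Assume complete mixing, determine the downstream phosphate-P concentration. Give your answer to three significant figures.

Conservation of mass: C = (27.80·0.1100 + 6.000·7.850 + 2.900·1.600 + 3.250·8.830) / 39.95 = 83.50/39.95 = 2.090 mg/L.

2.09 mg/L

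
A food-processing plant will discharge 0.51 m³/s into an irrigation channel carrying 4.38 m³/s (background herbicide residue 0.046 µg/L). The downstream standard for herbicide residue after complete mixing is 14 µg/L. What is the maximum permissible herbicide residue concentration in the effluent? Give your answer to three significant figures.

134 µg/L

At the limit, (Qr·Cr + Qe·Cₑ)/(Qr + Qe) = 14:
Cₑ = (4.890·14 − 4.380·0.04600) / 0.5100 = 133.8 µg/L.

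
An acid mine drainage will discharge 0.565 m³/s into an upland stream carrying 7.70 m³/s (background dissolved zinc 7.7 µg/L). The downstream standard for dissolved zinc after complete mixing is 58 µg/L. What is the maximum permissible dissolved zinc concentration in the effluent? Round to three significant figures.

744 µg/L

At the limit, (Qr·Cr + Qe·Cₑ)/(Qr + Qe) = 58:
Cₑ = (8.265·58 − 7.700·7.700) / 0.5650 = 743.5 µg/L.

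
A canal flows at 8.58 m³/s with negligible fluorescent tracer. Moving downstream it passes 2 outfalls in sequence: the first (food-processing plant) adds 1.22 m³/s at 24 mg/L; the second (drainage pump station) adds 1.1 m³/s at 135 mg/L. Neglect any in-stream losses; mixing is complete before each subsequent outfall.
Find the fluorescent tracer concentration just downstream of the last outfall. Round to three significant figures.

16.3 mg/L

Below outfall 1: Q → 9.800 m³/s, C = (8.580·0 + 1.220·24.00)/9.800 = 2.988 mg/L.
Below outfall 2: Q → 10.90 m³/s, C = (9.800·2.988 + 1.100·135.0)/10.90 = 16.31 mg/L.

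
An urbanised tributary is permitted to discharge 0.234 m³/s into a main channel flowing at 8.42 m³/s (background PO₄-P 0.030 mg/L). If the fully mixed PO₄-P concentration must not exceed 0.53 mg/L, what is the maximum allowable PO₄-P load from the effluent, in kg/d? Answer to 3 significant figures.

Mass balance at the limit: 8.420·0.03000 + 0.2340·Cₑ = 8.654·0.53 → Cₑ = 18.52 mg/L.
Load = 0.2340 m³/s × 18.52 g/m³ × 86 400 s/d = 374.5 kg/d.

374 kg/d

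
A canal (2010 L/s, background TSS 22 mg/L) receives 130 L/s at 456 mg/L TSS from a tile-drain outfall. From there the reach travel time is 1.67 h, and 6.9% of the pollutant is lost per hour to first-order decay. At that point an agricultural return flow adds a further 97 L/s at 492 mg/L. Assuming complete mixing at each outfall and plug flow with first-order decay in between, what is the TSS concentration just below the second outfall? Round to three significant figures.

After mixing, C = (2010·22.00 + 130.0·456.0) / 2140 = 103500/2140 = 48.36 mg/L; combined flow 2140 L/s.
6.9%/h lost → k = −ln(1 − 0.069) = 0.07150 h⁻¹.
First-order decay: C = 48.36·exp(−k·t) = 48.36·0.8875 = 42.92 mg/L.
At the second outfall, C = (2140·42.92 + 97.00·492.0) / (2140 + 97.00) = 62.39 mg/L.

62.4 mg/L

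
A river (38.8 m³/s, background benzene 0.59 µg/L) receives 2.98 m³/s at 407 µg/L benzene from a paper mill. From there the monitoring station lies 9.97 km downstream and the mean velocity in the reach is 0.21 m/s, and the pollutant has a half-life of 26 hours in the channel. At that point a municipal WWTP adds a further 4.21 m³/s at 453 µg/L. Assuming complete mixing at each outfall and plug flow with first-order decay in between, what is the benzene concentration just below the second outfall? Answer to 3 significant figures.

60.4 µg/L

After mixing, C = (38.80·0.5900 + 2.980·407.0) / 41.78 = 1236/41.78 = 29.58 µg/L; combined flow 41.78 m³/s.
Travel time t = 9.97·1000 / 0.21 = 47480 s = 13.19 h.
Half-life 26 h → k = ln 2 / 26 = 0.02666 h⁻¹ = 0.6398 d⁻¹.
First-order decay: C = 29.58·exp(−k·t) = 29.58·0.7036 = 20.81 µg/L.
At the second outfall, C = (41.78·20.81 + 4.210·453.0) / (41.78 + 4.210) = 60.37 µg/L.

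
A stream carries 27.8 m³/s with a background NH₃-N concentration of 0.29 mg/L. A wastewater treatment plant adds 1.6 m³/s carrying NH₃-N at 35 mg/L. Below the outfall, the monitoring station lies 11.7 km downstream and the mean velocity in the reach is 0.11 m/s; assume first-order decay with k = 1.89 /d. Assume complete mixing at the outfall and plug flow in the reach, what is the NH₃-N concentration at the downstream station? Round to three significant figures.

After mixing, C = (27.80·0.2900 + 1.600·35.00) / 29.40 = 64.06/29.40 = 2.179 mg/L.
Travel time t = 11.7·1000 / 0.11 = 106400 s = 29.55 h.
Applying C = C₀e^(−kt): 2.179 × 0.09762 = 0.2127 mg/L.

0.213 mg/L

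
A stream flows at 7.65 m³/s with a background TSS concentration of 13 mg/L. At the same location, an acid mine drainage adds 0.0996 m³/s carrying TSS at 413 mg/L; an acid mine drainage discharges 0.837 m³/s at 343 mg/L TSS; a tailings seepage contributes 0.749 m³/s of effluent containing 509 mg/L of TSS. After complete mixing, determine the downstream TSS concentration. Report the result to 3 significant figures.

Mass balance: C = (7.650·13.00 + 0.09960·413.0 + 0.8370·343.0 + 0.7490·509.0) / 9.336 = 808.9/9.336 = 86.65 mg/L.

86.6 mg/L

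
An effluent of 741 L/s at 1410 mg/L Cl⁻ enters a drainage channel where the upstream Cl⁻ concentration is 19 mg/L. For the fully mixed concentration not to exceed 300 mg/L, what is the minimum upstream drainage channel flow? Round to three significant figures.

Set C_mix = 300: (Q·19.00 + 741.0·1410) / (Q + 741.0) = 300
→ Q = 741.0·(1410 − 300)/(300 − 19.00) = 2927 L/s.

2930 L/s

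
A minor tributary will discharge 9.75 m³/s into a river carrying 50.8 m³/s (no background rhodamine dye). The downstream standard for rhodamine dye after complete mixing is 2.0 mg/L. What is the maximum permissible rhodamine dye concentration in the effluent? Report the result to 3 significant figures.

12.4 mg/L

At the limit, (Qr·Cr + Qe·Cₑ)/(Qr + Qe) = 2.0:
Cₑ = (60.55·2.0 − 50.80·0) / 9.750 = 12.42 mg/L.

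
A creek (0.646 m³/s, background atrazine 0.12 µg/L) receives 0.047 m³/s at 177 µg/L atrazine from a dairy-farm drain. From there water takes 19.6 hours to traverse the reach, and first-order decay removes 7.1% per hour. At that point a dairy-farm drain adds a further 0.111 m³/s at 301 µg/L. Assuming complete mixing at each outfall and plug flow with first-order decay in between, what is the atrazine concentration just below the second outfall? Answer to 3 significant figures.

After mixing, C = (0.6460·0.1200 + 0.04700·177.0) / 0.6930 = 8.397/0.6930 = 12.12 µg/L; combined flow 0.6930 m³/s.
7.1%/h lost → k = −ln(1 − 0.071) = 0.07365 h⁻¹.
Applying C = C₀e^(−kt): 12.12 × 0.2361 = 2.861 µg/L.
At the second outfall, C = (0.6930·2.861 + 0.1110·301.0) / (0.6930 + 0.1110) = 44.02 µg/L.

44.0 µg/L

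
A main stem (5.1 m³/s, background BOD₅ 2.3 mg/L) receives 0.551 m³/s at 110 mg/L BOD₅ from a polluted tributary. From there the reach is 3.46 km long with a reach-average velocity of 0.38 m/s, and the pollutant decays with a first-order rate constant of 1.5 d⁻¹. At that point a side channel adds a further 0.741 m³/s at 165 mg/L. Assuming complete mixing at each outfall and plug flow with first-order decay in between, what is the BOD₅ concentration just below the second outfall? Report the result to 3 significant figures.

28.8 mg/L

After mixing, C = (5.100·2.300 + 0.5510·110.0) / 5.651 = 72.34/5.651 = 12.80 mg/L; combined flow 5.651 m³/s.
Travel time t = 3.46·1000 / 0.38 = 9105 s = 2.529 h.
Decay over the reach: 12.80·exp(−kt) = 12.80·0.8538 = 10.93 mg/L.
Second outfall: C = (5.651·10.93 + 0.7410·165.0)/6.392 = 28.79 mg/L.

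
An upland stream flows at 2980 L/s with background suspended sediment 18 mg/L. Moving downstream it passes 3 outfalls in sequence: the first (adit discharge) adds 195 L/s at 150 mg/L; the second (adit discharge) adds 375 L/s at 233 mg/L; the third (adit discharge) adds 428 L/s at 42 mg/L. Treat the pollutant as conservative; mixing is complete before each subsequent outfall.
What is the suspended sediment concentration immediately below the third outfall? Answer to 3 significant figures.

Below outfall 1: Q → 3175 L/s, C = (2980·18.00 + 195.0·150.0)/3175 = 26.11 mg/L.
Below outfall 2: Q → 3550 L/s, C = (3175·26.11 + 375.0·233.0)/3550 = 47.96 mg/L.
Below outfall 3: Q → 3978 L/s, C = (3550·47.96 + 428.0·42.00)/3978 = 47.32 mg/L.

47.3 mg/L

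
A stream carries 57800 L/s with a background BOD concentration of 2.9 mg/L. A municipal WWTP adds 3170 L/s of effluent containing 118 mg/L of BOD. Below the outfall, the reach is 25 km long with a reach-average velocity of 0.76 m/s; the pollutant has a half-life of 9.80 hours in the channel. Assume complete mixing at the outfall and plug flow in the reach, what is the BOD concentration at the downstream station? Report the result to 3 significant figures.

4.66 mg/L

Mixed concentration C = ΣQC/ΣQ = (57800·2.900 + 3170·118.0) / 60970 = 541700/60970 = 8.884 mg/L.
Travel time t = 25·1000 / 0.76 = 32890 s = 9.137 h.
Half-life 9.80 h → k = ln 2 / 9.80 = 0.07073 h⁻¹ = 1.698 d⁻¹.
Decay over the reach: 8.884·exp(−kt) = 8.884·0.5240 = 4.655 mg/L.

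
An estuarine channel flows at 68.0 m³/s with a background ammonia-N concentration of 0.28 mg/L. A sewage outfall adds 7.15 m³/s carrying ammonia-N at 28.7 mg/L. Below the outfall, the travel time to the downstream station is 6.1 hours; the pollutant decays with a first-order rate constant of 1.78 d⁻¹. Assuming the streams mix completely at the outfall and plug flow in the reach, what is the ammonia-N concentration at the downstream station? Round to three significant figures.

1.90 mg/L

Mixed concentration C = ΣQC/ΣQ = (68.00·0.2800 + 7.150·28.70) / 75.15 = 224.2/75.15 = 2.984 mg/L.
Applying C = C₀e^(−kt): 2.984 × 0.6361 = 1.898 mg/L.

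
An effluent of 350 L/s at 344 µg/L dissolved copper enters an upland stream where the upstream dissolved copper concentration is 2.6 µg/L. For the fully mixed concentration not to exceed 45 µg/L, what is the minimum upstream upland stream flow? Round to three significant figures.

2470 L/s

Set C_mix = 45: (Q·2.600 + 350.0·344.0) / (Q + 350.0) = 45
→ Q = 350.0·(344.0 − 45)/(45 − 2.600) = 2468 L/s.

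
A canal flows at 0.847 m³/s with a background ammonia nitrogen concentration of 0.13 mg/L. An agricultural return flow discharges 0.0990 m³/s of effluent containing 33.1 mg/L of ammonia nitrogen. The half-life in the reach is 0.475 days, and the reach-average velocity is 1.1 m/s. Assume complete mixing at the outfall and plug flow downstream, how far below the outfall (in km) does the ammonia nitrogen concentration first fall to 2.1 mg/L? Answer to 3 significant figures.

After mixing, C = (0.8470·0.1300 + 0.09900·33.10) / 0.9460 = 3.387/0.9460 = 3.580 mg/L.
Half-life 0.475 d → k = ln 2 / 0.475 = 1.459 d⁻¹.
Set 3.580·exp(−k·t) = 2.1 → t = ln(3.580/2.1)/k = 31590 s = 8.775 h.
Distance = v·t = 1.1·31590 = 34750 m = 34.75 km.

34.7 km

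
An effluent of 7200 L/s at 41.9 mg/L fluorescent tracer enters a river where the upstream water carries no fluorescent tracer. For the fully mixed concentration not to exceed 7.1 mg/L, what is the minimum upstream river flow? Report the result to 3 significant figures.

Set C_mix = 7.1: (Q·0 + 7200·41.90) / (Q + 7200) = 7.1
→ Q = 7200·(41.90 − 7.1)/(7.1 − 0) = 35290 L/s.

35300 L/s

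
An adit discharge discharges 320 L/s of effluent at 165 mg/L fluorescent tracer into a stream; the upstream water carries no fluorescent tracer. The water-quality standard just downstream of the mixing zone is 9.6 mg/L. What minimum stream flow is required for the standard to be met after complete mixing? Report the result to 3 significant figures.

Set C_mix = 9.6: (Q·0 + 320.0·165.0) / (Q + 320.0) = 9.6
→ Q = 320.0·(165.0 − 9.6)/(9.6 − 0) = 5180 L/s.

5180 L/s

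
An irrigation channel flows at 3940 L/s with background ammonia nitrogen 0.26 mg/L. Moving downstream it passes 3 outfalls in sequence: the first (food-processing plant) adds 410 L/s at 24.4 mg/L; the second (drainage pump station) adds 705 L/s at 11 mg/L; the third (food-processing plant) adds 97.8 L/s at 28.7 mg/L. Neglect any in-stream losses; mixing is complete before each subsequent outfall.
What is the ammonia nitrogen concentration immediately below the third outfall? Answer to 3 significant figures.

4.19 mg/L

Below outfall 1: Q → 4350 L/s, C = (3940·0.2600 + 410.0·24.40)/4350 = 2.535 mg/L.
Below outfall 2: Q → 5055 L/s, C = (4350·2.535 + 705.0·11.00)/5055 = 3.716 mg/L.
Below outfall 3: Q → 5153 L/s, C = (5055·3.716 + 97.80·28.70)/5153 = 4.190 mg/L.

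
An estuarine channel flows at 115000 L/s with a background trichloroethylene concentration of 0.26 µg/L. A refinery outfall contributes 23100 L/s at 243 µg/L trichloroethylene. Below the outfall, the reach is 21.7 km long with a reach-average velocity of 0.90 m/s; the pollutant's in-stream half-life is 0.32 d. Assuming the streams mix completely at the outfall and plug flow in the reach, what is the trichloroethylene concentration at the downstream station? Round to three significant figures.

22.3 µg/L

Mass balance: C = (115000·0.2600 + 23100·243.0) / 138100 = 5643000/138100 = 40.86 µg/L.
Travel time t = 21.7·1000 / 0.90 = 24110 s = 6.698 h.
Half-life 0.32 d → k = ln 2 / 0.32 = 2.166 d⁻¹.
First-order decay: C = 40.86·exp(−k·t) = 40.86·0.5464 = 22.33 µg/L.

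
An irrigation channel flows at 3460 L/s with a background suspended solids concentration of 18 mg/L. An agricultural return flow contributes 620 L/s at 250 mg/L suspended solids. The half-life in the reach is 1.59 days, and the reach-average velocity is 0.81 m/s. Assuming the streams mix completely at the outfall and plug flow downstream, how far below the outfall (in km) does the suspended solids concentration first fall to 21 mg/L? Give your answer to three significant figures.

Conservation of mass: C = (3460·18.00 + 620.0·250.0) / 4080 = 217300/4080 = 53.25 mg/L.
Half-life 1.59 d → k = ln 2 / 1.59 = 0.4359 d⁻¹.
Set 53.25·exp(−k·t) = 21 → t = ln(53.25/21)/k = 184400 s = 51.23 h.
Distance = v·t = 0.81·184400 = 149400 m = 149.4 km.

149 km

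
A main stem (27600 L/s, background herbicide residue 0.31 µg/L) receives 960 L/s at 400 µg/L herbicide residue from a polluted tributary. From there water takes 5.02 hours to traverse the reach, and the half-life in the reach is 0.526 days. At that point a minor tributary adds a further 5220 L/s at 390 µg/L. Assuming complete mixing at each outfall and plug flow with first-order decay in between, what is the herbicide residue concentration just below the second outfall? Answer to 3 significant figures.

Mixed concentration C = ΣQC/ΣQ = (27600·0.3100 + 960.0·400.0) / 28560 = 392600/28560 = 13.74 µg/L; combined flow 28560 L/s.
Half-life 0.526 d → k = ln 2 / 0.526 = 1.318 d⁻¹.
First-order decay: C = 13.74·exp(−k·t) = 13.74·0.7591 = 10.43 µg/L.
Second outfall: C = (28560·10.43 + 5220·390.0)/33780 = 69.09 µg/L.

69.1 µg/L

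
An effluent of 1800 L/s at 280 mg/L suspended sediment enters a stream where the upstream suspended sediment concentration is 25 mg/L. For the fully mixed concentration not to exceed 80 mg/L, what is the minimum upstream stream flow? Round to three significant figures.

Set C_mix = 80: (Q·25.00 + 1800·280.0) / (Q + 1800) = 80
→ Q = 1800·(280.0 − 80)/(80 − 25.00) = 6545 L/s.

6550 L/s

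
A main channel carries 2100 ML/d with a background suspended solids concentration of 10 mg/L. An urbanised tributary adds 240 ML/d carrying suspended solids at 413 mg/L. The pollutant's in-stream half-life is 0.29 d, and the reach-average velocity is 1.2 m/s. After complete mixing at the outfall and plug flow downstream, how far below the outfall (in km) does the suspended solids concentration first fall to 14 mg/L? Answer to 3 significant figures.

Mixed concentration C = ΣQC/ΣQ = (2100·10.00 + 240.0·413.0) / 2340 = 120100/2340 = 51.33 mg/L.
Half-life 0.29 d → k = ln 2 / 0.29 = 2.390 d⁻¹.
Set 51.33·exp(−k·t) = 14 → t = ln(51.33/14)/k = 46970 s = 13.05 h.
Distance = v·t = 1.2·46970 = 56360 m = 56.36 km.

56.4 km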